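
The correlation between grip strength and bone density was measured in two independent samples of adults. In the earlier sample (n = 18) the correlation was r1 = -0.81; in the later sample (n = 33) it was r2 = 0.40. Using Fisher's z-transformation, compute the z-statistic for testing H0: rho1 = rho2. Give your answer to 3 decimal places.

-4.904

Fisher z-transforms: z1 = atanh(-0.81) = -1.127029, z2 = atanh(0.40) = 0.423649; difference d = -1.550678
Var(d) = 1/15 + 1/30 = 0.0666667 + 0.0333333 = 0.1000000
z = d/√Var(d) = -1.550678 / √0.1000000 = -1.550678 / 0.316228 = -4.904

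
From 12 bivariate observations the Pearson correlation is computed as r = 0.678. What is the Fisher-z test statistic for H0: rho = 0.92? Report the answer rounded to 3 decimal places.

-2.291

z_r = atanh(0.678) = 0.825403,  z_0 = atanh(0.92) = 1.589027
SE = 1/√(n−3) = 1/√9 = 0.333333
z = (z_r − z_0)/SE = (0.825403 − 1.589027) / 0.333333 = -0.763624 / 0.333333 = -2.291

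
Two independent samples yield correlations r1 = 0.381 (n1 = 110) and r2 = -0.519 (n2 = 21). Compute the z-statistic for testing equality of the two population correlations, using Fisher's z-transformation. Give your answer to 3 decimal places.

3.832

Fisher z-transforms: z1 = atanh(0.381) = 0.401229, z2 = atanh(-0.519) = -0.574970; difference d = 0.976199
Var(d) = 1/107 + 1/18 = 0.0093458 + 0.0555556 = 0.0649014
z = d/√Var(d) = 0.976199 / √0.0649014 = 0.976199 / 0.254758 = 3.832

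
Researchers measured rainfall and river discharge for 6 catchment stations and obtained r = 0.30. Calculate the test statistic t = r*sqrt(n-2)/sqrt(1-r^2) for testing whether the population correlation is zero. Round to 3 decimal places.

0.629

t = r·√(n−2) / √(1−r²) with r = 0.30, n = 6
  = 0.30·√4 / √(1 − 0.0900)
  = 0.30·2.000000 / 0.953939
  = 0.600000 / 0.953939 = 0.629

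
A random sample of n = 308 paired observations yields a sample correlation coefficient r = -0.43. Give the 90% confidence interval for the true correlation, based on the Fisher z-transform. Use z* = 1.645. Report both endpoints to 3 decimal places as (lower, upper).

(-0.504, -0.350)

Fisher z: z_r = atanh(r) = ½·ln((1+(-0.43))/(1−(-0.43))) = -0.459897
SE(z) = 1/√(n−3) = 1/√305 = 0.057260
90% ⇒ z* = 1.645; margin = 1.645·0.057260 = 0.094193
CI on z-scale: (-0.554090, -0.365704)
Back-transform: tanh(-0.554090) = -0.503579, tanh(-0.365704) = -0.350228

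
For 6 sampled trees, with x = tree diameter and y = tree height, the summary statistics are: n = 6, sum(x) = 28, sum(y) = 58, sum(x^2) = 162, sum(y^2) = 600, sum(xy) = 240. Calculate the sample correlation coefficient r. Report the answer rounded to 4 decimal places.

-0.8735

S_xy = nΣxy − ΣxΣy = 6·240 − 28·58 = 1440 − 1624 = -184
S_xx = nΣx² − (Σx)² = 6·162 − 28² = 972 − 784 = 188
S_yy = nΣy² − (Σy)² = 6·600 − 58² = 3600 − 3364 = 236
r = S_xy / √(S_xx·S_yy) = -184 / √(188·236) = -184 / √44368 = -184 / 210.6371 = -0.8735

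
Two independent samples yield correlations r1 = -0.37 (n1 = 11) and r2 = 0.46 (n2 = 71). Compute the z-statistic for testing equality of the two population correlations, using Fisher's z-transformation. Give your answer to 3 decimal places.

Fisher z-transforms: z1 = atanh(-0.37) = -0.388423, z2 = atanh(0.46) = 0.497311; difference d = -0.885734
Var(d) = 1/8 + 1/68 = 0.1250000 + 0.0147059 = 0.1397059
z = d/√Var(d) = -0.885734 / √0.1397059 = -0.885734 / 0.373773 = -2.370

-2.370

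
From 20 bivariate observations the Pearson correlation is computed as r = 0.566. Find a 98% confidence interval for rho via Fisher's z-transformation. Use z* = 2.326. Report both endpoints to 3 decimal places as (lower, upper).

(0.077, 0.835)

z_r = atanh(0.566) = 0.641618;  SE = 1/√(n−3) = 1/√17 = 0.242536
z-limits: 0.641618 ± 2.326·0.242536 = 0.641618 ± 0.564139 = [0.077479, 1.205757]
ρ-limits: (tanh 0.077479, tanh 1.205757) = (0.077, 0.835)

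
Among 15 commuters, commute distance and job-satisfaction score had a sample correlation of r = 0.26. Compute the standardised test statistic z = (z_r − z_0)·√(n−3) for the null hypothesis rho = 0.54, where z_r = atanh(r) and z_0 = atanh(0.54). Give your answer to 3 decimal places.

z_r = atanh(0.26) = 0.266108,  z_0 = atanh(0.54) = 0.604156
SE = 1/√(n−3) = 1/√12 = 0.288675
z = (z_r − z_0)/SE = (0.266108 − 0.604156) / 0.288675 = -0.338048 / 0.288675 = -1.171

-1.171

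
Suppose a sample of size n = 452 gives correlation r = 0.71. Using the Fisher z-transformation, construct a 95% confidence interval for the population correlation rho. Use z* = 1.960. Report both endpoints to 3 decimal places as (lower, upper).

Fisher z: z_r = atanh(r) = ½·ln((1+0.71)/(1−0.71)) = 0.887184
SE(z) = 1/√(n−3) = 1/√449 = 0.047193
95% ⇒ z* = 1.960; margin = 1.960·0.047193 = 0.092498
CI on z-scale: (0.794686, 0.979682)
Back-transform: tanh(0.794686) = 0.661055, tanh(0.979682) = 0.752928

(0.661, 0.753)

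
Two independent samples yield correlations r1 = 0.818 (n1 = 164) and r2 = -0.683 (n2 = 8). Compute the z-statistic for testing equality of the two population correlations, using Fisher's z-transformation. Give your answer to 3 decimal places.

4.372

z1 = atanh(0.818) = 1.150743,  z2 = atanh(-0.683) = -0.834716
SE = √(1/(n1−3) + 1/(n2−3)) = √(1/161 + 1/5) = √(0.0062112 + 0.2000000) = √0.2062112 = 0.454105
z = (z1 − z2)/SE = (1.150743 − (-0.834716)) / 0.454105 = 1.985459 / 0.454105 = 4.372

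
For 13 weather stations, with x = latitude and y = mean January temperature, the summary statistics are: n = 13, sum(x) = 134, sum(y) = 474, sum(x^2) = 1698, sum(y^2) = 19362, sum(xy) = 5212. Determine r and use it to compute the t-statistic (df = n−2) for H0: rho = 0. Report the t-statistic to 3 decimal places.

1.456

Numerator: nΣxy − (Σx)(Σy) = 13·5212 − (134)(474) = 4240
Denominator: √[(nΣx²−(Σx)²)(nΣy²−(Σy)²)]
  nΣx²−(Σx)² = 13·1698 − 17956 = 4118;  nΣy²−(Σy)² = 13·19362 − 224676 = 27030
  √(4118·27030) = √111309540 = 10550.3336
r = 4240 / 10550.3336 = 0.4019
t = r·√(n−2)/√(1−r²) = 0.4019·√11 / √(1−0.161524) = 1.332952 / 0.915683 = 1.456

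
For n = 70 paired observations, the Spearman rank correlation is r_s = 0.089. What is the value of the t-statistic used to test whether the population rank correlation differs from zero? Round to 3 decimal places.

0.737

t = r_s·√(n−2) / √(1−r_s²) with r_s = 0.089, n = 70
  = 0.089·√68 / √(1 − 0.007921)
  = 0.089·8.246211 / 0.996032
  = 0.733913 / 0.996032 = 0.737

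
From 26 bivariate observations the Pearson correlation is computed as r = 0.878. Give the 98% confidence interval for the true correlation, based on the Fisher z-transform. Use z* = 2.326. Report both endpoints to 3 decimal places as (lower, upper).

z_r = atanh(0.878) = 1.366971;  SE = 1/√(n−3) = 1/√23 = 0.208514
z-limits: 1.366971 ± 2.326·0.208514 = 1.366971 ± 0.485004 = [0.881967, 1.851975]
ρ-limits: (tanh 0.881967, tanh 1.851975) = (0.707, 0.952)

(0.707, 0.952)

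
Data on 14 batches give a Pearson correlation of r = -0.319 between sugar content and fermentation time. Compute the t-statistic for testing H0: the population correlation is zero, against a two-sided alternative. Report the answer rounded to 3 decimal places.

-1.166

1 − r² = 1 − 0.101761 = 0.898239;  √(1−r²) = 0.947755
√(n−2) = √12 = 3.464102
t = r·√(n−2)/√(1−r²) = -0.319 · 3.464102 / 0.947755 = -1.166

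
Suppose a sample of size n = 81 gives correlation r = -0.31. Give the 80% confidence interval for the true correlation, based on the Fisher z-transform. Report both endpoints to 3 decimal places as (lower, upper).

Fisher z: z_r = atanh(r) = ½·ln((1+(-0.31))/(1−(-0.31))) = -0.320545
SE(z) = 1/√(n−3) = 1/√78 = 0.113228
80% ⇒ z* = 1.282; margin = 1.282·0.113228 = 0.145158
CI on z-scale: (-0.465703, -0.175387)
Back-transform: tanh(-0.465703) = -0.434721, tanh(-0.175387) = -0.173611

(-0.435, -0.174)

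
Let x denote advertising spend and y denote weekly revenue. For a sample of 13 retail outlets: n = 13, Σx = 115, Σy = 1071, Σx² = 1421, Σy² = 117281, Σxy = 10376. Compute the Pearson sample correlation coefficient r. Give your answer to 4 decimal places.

0.2633

Numerator: nΣxy − (Σx)(Σy) = 13·10376 − (115)(1071) = 11723
Denominator: √[(nΣx²−(Σx)²)(nΣy²−(Σy)²)]
  nΣx²−(Σx)² = 13·1421 − 13225 = 5248;  nΣy²−(Σy)² = 13·117281 − 1147041 = 377612
  √(5248·377612) = √1981707776 = 44516.3765
r = 11723 / 44516.3765 = 0.2633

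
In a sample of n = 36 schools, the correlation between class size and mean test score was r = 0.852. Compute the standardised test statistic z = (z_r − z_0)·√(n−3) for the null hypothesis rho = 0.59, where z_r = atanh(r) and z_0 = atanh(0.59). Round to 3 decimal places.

Fisher z: atanh(0.852) = 1.263405, atanh(0.59) = 0.677666
z = (z_r − z_0)·√(n−3) = (1.263405 − 0.677666)·√33 = 0.585739 · 5.744563 = 3.365

3.365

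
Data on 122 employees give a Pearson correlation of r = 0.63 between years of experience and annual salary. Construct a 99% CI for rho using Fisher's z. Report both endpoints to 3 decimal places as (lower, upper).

(0.466, 0.752)

z_r = atanh(0.63) = 0.741416;  SE = 1/√(n−3) = 1/√119 = 0.091670
z-limits: 0.741416 ± 2.576·0.091670 = 0.741416 ± 0.236142 = [0.505274, 0.977558]
ρ-limits: (tanh 0.505274, tanh 0.977558) = (0.466, 0.752)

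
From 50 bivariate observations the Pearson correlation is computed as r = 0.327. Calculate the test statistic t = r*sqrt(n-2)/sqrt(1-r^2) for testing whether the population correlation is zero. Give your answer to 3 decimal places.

2.397

1 − r² = 1 − 0.106929 = 0.893071;  √(1−r²) = 0.945024
√(n−2) = √48 = 6.928203
t = r·√(n−2)/√(1−r²) = 0.327 · 6.928203 / 0.945024 = 2.397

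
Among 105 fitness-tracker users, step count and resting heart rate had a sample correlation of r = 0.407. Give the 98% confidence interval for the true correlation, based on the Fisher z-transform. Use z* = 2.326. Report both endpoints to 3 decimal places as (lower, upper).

z_r = atanh(0.407) = 0.432010;  SE = 1/√(n−3) = 1/√102 = 0.099015
z-limits: 0.432010 ± 2.326·0.099015 = 0.432010 ± 0.230309 = [0.201701, 0.662319]
ρ-limits: (tanh 0.201701, tanh 0.662319) = (0.199, 0.580)

(0.199, 0.580)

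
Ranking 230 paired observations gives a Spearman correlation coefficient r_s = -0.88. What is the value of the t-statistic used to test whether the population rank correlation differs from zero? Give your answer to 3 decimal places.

1 − r_s² = 1 − 0.7744 = 0.2256;  √(1−r_s²) = 0.474974
√(n−2) = √228 = 15.099669
t = r_s·√(n−2)/√(1−r_s²) = -0.88 · 15.099669 / 0.474974 = -27.976

-27.976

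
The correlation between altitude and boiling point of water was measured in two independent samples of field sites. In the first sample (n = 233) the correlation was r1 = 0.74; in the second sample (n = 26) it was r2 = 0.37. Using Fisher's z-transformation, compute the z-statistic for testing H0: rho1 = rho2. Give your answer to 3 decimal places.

Fisher z-transforms: z1 = atanh(0.74) = 0.950479, z2 = atanh(0.37) = 0.388423; difference d = 0.562056
Var(d) = 1/230 + 1/23 = 0.0043478 + 0.0434783 = 0.0478261
z = d/√Var(d) = 0.562056 / √0.0478261 = 0.562056 / 0.218692 = 2.570

2.570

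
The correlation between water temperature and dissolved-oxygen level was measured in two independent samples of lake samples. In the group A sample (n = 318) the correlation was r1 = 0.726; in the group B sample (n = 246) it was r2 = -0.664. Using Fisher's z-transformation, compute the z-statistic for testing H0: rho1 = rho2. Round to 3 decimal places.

Fisher z-transforms: z1 = atanh(0.726) = 0.920217, z2 = atanh(-0.664) = -0.799934; difference d = 1.720151
Var(d) = 1/315 + 1/243 = 0.0031746 + 0.0041152 = 0.0072898
z = d/√Var(d) = 1.720151 / √0.0072898 = 1.720151 / 0.085380 = 20.147

20.147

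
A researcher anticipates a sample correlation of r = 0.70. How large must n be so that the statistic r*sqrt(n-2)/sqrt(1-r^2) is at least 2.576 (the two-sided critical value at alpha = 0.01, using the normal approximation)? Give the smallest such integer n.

r√(n−2)/√(1−r²) ≥ 2.576  ⇔  n−2 ≥ (2.576)²·(1−r²)/r²
(1−r²)/r² = (1−0.4900)/0.4900 = 1.0408
n ≥ 2 + 6.635776·1.0408 = 2 + 6.9065 = 8.9065
⌈8.9065⌉ = 9

9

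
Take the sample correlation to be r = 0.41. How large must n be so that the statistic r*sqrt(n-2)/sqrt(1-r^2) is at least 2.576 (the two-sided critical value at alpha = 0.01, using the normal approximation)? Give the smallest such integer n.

35

Need r·√(n−2)/√(1−r²) ≥ 2.576
√(n−2) ≥ 2.576·√(1−0.1681) / 0.41 = 2.576·0.912086 / 0.41 = 5.7306
n−2 ≥ 32.8398  ⇒  n ≥ 34.8398
Smallest integer n = 35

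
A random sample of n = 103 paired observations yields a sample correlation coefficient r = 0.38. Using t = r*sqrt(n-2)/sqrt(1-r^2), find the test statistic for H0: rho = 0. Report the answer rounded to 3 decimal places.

1 − r² = 1 − 0.1444 = 0.8556;  √(1−r²) = 0.924986
√(n−2) = √101 = 10.049876
t = r·√(n−2)/√(1−r²) = 0.38 · 10.049876 / 0.924986 = 4.129

4.129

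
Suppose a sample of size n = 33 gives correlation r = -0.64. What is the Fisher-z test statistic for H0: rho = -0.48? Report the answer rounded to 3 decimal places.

-1.288

Fisher z: atanh(-0.64) = -0.758174, atanh(-0.48) = -0.522984
z = (z_r − z_0)·√(n−3) = (-0.758174 − (-0.522984))·√30 = -0.235190 · 5.477226 = -1.288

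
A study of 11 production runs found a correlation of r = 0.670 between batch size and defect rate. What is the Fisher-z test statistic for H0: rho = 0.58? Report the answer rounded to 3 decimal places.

0.419

Fisher z: atanh(0.670) = 0.810743, atanh(0.58) = 0.662463
z = (z_r − z_0)·√(n−3) = (0.810743 − 0.662463)·√8 = 0.148280 · 2.828427 = 0.419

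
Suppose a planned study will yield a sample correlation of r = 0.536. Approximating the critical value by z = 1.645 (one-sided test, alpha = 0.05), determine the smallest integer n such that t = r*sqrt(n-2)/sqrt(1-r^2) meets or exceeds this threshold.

9

Need r·√(n−2)/√(1−r²) ≥ 1.645
√(n−2) ≥ 1.645·√(1−0.287296) / 0.536 = 1.645·0.844218 / 0.536 = 2.5909
n−2 ≥ 6.7128  ⇒  n ≥ 8.7128
Smallest integer n = 9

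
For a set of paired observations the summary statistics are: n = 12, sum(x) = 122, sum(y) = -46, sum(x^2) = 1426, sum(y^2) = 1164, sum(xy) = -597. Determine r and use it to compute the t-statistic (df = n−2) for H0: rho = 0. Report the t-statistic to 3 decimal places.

S_xy = nΣxy − ΣxΣy = 12·(-597) − 122·(-46) = -7164 − (-5612) = -1552
S_xx = nΣx² − (Σx)² = 12·1426 − 122² = 17112 − 14884 = 2228
S_yy = nΣy² − (Σy)² = 12·1164 − (-46)² = 13968 − 2116 = 11852
r = S_xy / √(S_xx·S_yy) = -1552 / √(2228·11852) = -1552 / √26406256 = -1552 / 5138.7018 = -0.3020
t = r·√(n−2)/√(1−r²) = -0.3020·√10 / √(1−0.091204) = -0.955008 / 0.953308 = -1.002

-1.002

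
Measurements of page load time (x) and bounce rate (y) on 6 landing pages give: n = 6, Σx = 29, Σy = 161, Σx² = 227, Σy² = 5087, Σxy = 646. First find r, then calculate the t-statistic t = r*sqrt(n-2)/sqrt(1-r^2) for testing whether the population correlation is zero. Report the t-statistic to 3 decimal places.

Numerator: nΣxy − (Σx)(Σy) = 6·646 − (29)(161) = -793
Denominator: √[(nΣx²−(Σx)²)(nΣy²−(Σy)²)]
  nΣx²−(Σx)² = 6·227 − 841 = 521;  nΣy²−(Σy)² = 6·5087 − 25921 = 4601
  √(521·4601) = √2397121 = 1548.2639
r = -793 / 1548.2639 = -0.5122
t = r·√(n−2)/√(1−r²) = -0.5122·√4 / √(1−0.262349) = -1.024400 / 0.858866 = -1.193

-1.193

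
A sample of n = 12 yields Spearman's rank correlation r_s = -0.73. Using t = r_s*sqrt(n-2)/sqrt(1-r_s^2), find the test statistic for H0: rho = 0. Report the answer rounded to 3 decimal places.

t = r_s·√(n−2) / √(1−r_s²) with r_s = -0.73, n = 12
  = -0.73·√10 / √(1 − 0.5329)
  = -0.73·3.162278 / 0.683447
  = -2.308463 / 0.683447 = -3.378

-3.378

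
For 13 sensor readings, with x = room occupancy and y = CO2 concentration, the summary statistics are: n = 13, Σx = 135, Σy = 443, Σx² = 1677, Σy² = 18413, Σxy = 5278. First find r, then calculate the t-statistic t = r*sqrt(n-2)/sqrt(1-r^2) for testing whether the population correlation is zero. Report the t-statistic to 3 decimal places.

S_xy = nΣxy − ΣxΣy = 13·5278 − 135·443 = 68614 − 59805 = 8809
S_xx = nΣx² − (Σx)² = 13·1677 − 135² = 21801 − 18225 = 3576
S_yy = nΣy² − (Σy)² = 13·18413 − 443² = 239369 − 196249 = 43120
r = S_xy / √(S_xx·S_yy) = 8809 / √(3576·43120) = 8809 / √154197120 = 8809 / 12417.6133 = 0.7094
t = r·√(n−2)/√(1−r²) = 0.7094·√11 / √(1−0.503248) = 2.352814 / 0.704806 = 3.338

3.338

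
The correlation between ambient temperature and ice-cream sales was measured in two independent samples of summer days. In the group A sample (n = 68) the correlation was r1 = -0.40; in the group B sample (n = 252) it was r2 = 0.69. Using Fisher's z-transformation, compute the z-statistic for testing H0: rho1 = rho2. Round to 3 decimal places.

z1 = atanh(-0.40) = -0.423649,  z2 = atanh(0.69) = 0.847956
SE = √(1/(n1−3) + 1/(n2−3)) = √(1/65 + 1/249) = √(0.0153846 + 0.0040161) = √0.0194007 = 0.139286
z = (z1 − z2)/SE = (-0.423649 − 0.847956) / 0.139286 = -1.271605 / 0.139286 = -9.129

-9.129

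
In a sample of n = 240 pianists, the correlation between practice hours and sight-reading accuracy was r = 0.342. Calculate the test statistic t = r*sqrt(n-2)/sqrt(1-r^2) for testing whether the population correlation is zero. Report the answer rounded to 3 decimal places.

t = r·√(n−2) / √(1−r²) with r = 0.342, n = 240
  = 0.342·√238 / √(1 − 0.116964)
  = 0.342·15.427249 / 0.939700
  = 5.276119 / 0.939700 = 5.615

5.615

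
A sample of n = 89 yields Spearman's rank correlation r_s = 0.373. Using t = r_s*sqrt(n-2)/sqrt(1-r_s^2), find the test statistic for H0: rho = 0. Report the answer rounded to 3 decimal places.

t = r_s·√(n−2) / √(1−r_s²) with r_s = 0.373, n = 89
  = 0.373·√87 / √(1 − 0.139129)
  = 0.373·9.327379 / 0.927831
  = 3.479112 / 0.927831 = 3.750

3.750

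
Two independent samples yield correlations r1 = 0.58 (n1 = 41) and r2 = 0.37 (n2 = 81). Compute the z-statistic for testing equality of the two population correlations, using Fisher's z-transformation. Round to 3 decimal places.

1.385

z1 = atanh(0.58) = 0.662463,  z2 = atanh(0.37) = 0.388423
SE = √(1/(n1−3) + 1/(n2−3)) = √(1/38 + 1/78) = √(0.0263158 + 0.0128205) = √0.0391363 = 0.197829
z = (z1 − z2)/SE = (0.662463 − 0.388423) / 0.197829 = 0.274040 / 0.197829 = 1.385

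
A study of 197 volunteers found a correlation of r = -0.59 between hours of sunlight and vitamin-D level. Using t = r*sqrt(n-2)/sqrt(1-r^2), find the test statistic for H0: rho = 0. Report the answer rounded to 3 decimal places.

t = r·√(n−2) / √(1−r²) with r = -0.59, n = 197
  = -0.59·√195 / √(1 − 0.3481)
  = -0.59·13.964240 / 0.807403
  = -8.238902 / 0.807403 = -10.204

-10.204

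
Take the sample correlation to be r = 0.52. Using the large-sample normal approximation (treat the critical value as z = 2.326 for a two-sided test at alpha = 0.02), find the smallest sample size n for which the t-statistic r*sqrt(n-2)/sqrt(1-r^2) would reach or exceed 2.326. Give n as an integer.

17

Need r·√(n−2)/√(1−r²) ≥ 2.326
√(n−2) ≥ 2.326·√(1−0.2704) / 0.52 = 2.326·0.854166 / 0.52 = 3.8208
n−2 ≥ 14.5985  ⇒  n ≥ 16.5985
Smallest integer n = 17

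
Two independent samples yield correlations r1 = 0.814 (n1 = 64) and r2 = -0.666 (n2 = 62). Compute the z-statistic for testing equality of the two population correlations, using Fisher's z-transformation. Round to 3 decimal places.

Fisher z-transforms: z1 = atanh(0.814) = 1.138771, z2 = atanh(-0.666) = -0.803520; difference d = 1.942291
Var(d) = 1/61 + 1/59 = 0.0163934 + 0.0169492 = 0.0333426
z = d/√Var(d) = 1.942291 / √0.0333426 = 1.942291 / 0.182600 = 10.637

10.637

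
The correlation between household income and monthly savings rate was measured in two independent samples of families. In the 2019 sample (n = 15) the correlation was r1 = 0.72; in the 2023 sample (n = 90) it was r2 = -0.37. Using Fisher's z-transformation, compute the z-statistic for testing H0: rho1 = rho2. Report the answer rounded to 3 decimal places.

4.209

z1 = atanh(0.72) = 0.907645,  z2 = atanh(-0.37) = -0.388423
SE = √(1/(n1−3) + 1/(n2−3)) = √(1/12 + 1/87) = √(0.0833333 + 0.0114943) = √0.0948276 = 0.307941
z = (z1 − z2)/SE = (0.907645 − (-0.388423)) / 0.307941 = 1.296068 / 0.307941 = 4.209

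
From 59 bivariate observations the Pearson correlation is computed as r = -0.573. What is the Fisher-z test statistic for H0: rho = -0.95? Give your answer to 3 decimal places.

8.829

Fisher z: atanh(-0.573) = -0.651978, atanh(-0.95) = -1.831781
z = (z_r − z_0)·√(n−3) = (-0.651978 − (-1.831781))·√56 = 1.179803 · 7.483315 = 8.829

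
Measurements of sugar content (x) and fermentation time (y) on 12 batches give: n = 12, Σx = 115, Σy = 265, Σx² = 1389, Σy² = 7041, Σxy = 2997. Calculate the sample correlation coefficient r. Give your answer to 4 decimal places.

S_xy = nΣxy − ΣxΣy = 12·2997 − 115·265 = 35964 − 30475 = 5489
S_xx = nΣx² − (Σx)² = 12·1389 − 115² = 16668 − 13225 = 3443
S_yy = nΣy² − (Σy)² = 12·7041 − 265² = 84492 − 70225 = 14267
r = S_xy / √(S_xx·S_yy) = 5489 / √(3443·14267) = 5489 / √49121281 = 5489 / 7008.6576 = 0.7832

0.7832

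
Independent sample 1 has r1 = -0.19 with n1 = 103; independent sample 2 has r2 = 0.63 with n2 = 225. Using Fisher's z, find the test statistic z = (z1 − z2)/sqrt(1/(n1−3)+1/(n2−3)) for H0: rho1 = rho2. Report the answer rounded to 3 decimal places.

-7.753

Fisher z-transforms: z1 = atanh(-0.19) = -0.192337, z2 = atanh(0.63) = 0.741416; difference d = -0.933753
Var(d) = 1/100 + 1/222 = 0.0100000 + 0.0045045 = 0.0145045
z = d/√Var(d) = -0.933753 / √0.0145045 = -0.933753 / 0.120435 = -7.753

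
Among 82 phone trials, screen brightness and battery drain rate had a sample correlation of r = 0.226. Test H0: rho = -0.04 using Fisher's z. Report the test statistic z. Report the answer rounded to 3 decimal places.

2.400

z_r = atanh(0.226) = 0.229970,  z_0 = atanh(-0.04) = -0.040021
SE = 1/√(n−3) = 1/√79 = 0.112509
z = (z_r − z_0)/SE = (0.229970 − (-0.040021)) / 0.112509 = 0.269991 / 0.112509 = 2.400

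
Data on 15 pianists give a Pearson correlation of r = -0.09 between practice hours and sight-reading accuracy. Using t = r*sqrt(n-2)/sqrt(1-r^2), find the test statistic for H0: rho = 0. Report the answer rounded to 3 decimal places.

-0.326

1 − r² = 1 − 0.0081 = 0.9919;  √(1−r²) = 0.995942
√(n−2) = √13 = 3.605551
t = r·√(n−2)/√(1−r²) = -0.09 · 3.605551 / 0.995942 = -0.326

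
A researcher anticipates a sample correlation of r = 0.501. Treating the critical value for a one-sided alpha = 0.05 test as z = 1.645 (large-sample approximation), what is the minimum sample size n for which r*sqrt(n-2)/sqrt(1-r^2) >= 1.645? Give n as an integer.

11

Need r·√(n−2)/√(1−r²) ≥ 1.645
√(n−2) ≥ 1.645·√(1−0.251001) / 0.501 = 1.645·0.865447 / 0.501 = 2.8416
n−2 ≥ 8.0747  ⇒  n ≥ 10.0747
Smallest integer n = 11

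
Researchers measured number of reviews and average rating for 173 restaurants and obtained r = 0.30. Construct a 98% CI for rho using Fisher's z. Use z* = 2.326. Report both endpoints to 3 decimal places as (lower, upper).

(0.130, 0.453)

Fisher z: z_r = atanh(r) = ½·ln((1+0.30)/(1−0.30)) = 0.309520
SE(z) = 1/√(n−3) = 1/√170 = 0.076696
98% ⇒ z* = 2.326; margin = 2.326·0.076696 = 0.178395
CI on z-scale: (0.131125, 0.487915)
Back-transform: tanh(0.131125) = 0.130379, tanh(0.487915) = 0.452560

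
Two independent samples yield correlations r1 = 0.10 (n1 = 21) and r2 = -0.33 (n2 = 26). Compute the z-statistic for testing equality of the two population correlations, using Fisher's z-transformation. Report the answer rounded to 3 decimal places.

z1 = atanh(0.10) = 0.100335,  z2 = atanh(-0.33) = -0.342828
SE = √(1/(n1−3) + 1/(n2−3)) = √(1/18 + 1/23) = √(0.0555556 + 0.0434783) = √0.0990339 = 0.314697
z = (z1 − z2)/SE = (0.100335 − (-0.342828)) / 0.314697 = 0.443163 / 0.314697 = 1.408

1.408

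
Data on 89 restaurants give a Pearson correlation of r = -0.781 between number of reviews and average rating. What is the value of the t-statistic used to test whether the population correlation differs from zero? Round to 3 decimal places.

t = r·√(n−2) / √(1−r²) with r = -0.781, n = 89
  = -0.781·√87 / √(1 − 0.609961)
  = -0.781·9.327379 / 0.624531
  = -7.284683 / 0.624531 = -11.664

-11.664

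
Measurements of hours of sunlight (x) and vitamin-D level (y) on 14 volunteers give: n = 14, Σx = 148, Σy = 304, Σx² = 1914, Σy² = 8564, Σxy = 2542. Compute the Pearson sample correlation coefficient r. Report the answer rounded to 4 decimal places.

S_xy = nΣxy − ΣxΣy = 14·2542 − 148·304 = 35588 − 44992 = -9404
S_xx = nΣx² − (Σx)² = 14·1914 − 148² = 26796 − 21904 = 4892
S_yy = nΣy² − (Σy)² = 14·8564 − 304² = 119896 − 92416 = 27480
r = S_xy / √(S_xx·S_yy) = -9404 / √(4892·27480) = -9404 / √134432160 = -9404 / 11594.4883 = -0.8111

-0.8111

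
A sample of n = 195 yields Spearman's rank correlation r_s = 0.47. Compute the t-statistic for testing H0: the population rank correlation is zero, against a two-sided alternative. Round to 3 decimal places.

1 − r_s² = 1 − 0.2209 = 0.7791;  √(1−r_s²) = 0.882666
√(n−2) = √193 = 13.892444
t = r_s·√(n−2)/√(1−r_s²) = 0.47 · 13.892444 / 0.882666 = 7.397

7.397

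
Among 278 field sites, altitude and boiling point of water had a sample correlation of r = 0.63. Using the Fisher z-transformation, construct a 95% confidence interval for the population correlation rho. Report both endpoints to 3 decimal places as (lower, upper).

(0.553, 0.696)

Fisher z: z_r = atanh(r) = ½·ln((1+0.63)/(1−0.63)) = 0.741416
SE(z) = 1/√(n−3) = 1/√275 = 0.060302
95% ⇒ z* = 1.960; margin = 1.960·0.060302 = 0.118192
CI on z-scale: (0.623224, 0.859608)
Back-transform: tanh(0.623224) = 0.553369, tanh(0.859608) = 0.696056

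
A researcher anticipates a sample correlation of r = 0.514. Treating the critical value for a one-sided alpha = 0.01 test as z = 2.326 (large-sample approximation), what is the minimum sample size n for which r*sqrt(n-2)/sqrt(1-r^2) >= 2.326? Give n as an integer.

18

Need r·√(n−2)/√(1−r²) ≥ 2.326
√(n−2) ≥ 2.326·√(1−0.264196) / 0.514 = 2.326·0.857790 / 0.514 = 3.8818
n−2 ≥ 15.0684  ⇒  n ≥ 17.0684
Smallest integer n = 18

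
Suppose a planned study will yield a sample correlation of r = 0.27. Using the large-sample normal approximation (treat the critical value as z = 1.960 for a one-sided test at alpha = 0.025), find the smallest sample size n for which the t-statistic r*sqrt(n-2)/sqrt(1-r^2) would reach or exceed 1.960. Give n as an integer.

51

r√(n−2)/√(1−r²) ≥ 1.960  ⇔  n−2 ≥ (1.960)²·(1−r²)/r²
(1−r²)/r² = (1−0.0729)/0.0729 = 12.7174
n ≥ 2 + 3.8416·12.7174 = 2 + 48.8552 = 50.8552
⌈50.8552⌉ = 51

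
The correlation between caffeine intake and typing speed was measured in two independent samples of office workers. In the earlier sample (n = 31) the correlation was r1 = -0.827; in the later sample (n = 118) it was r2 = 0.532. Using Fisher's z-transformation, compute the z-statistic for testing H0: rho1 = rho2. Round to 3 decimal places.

-8.406

z1 = atanh(-0.827) = -1.178569,  z2 = atanh(0.532) = 0.592931
SE = √(1/(n1−3) + 1/(n2−3)) = √(1/28 + 1/115) = √(0.0357143 + 0.0086957) = √0.0444100 = 0.210737
z = (z1 − z2)/SE = (-1.178569 − 0.592931) / 0.210737 = -1.771500 / 0.210737 = -8.406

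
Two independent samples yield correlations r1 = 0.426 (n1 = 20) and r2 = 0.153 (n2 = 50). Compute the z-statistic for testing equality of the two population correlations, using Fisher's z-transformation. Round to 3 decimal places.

Fisher z-transforms: z1 = atanh(0.426) = 0.455000, z2 = atanh(0.153) = 0.154211; difference d = 0.300789
Var(d) = 1/17 + 1/47 = 0.0588235 + 0.0212766 = 0.0801001
z = d/√Var(d) = 0.300789 / √0.0801001 = 0.300789 / 0.283020 = 1.063

1.063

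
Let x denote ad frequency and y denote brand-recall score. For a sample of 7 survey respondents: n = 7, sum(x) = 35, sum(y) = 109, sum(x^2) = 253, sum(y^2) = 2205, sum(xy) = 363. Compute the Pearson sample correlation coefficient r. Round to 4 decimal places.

-0.9146

S_xy = nΣxy − ΣxΣy = 7·363 − 35·109 = 2541 − 3815 = -1274
S_xx = nΣx² − (Σx)² = 7·253 − 35² = 1771 − 1225 = 546
S_yy = nΣy² − (Σy)² = 7·2205 − 109² = 15435 − 11881 = 3554
r = S_xy / √(S_xx·S_yy) = -1274 / √(546·3554) = -1274 / √1940484 = -1274 / 1393.0126 = -0.9146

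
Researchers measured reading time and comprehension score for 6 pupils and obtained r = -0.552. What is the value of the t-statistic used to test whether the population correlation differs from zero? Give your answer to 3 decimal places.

1 − r² = 1 − 0.304704 = 0.695296;  √(1−r²) = 0.833844
√(n−2) = √4 = 2.000000
t = r·√(n−2)/√(1−r²) = -0.552 · 2.000000 / 0.833844 = -1.324

-1.324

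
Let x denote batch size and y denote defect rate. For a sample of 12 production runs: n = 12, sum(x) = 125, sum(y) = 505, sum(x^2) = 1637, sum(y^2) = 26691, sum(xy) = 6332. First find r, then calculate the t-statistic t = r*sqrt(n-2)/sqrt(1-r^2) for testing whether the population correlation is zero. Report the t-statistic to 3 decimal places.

Numerator: nΣxy − (Σx)(Σy) = 12·6332 − (125)(505) = 12859
Denominator: √[(nΣx²−(Σx)²)(nΣy²−(Σy)²)]
  nΣx²−(Σx)² = 12·1637 − 15625 = 4019;  nΣy²−(Σy)² = 12·26691 − 255025 = 65267
  √(4019·65267) = √262308073 = 16195.9277
r = 12859 / 16195.9277 = 0.7940
t = r·√(n−2)/√(1−r²) = 0.7940·√10 / √(1−0.630436) = 2.510848 / 0.607918 = 4.130

4.130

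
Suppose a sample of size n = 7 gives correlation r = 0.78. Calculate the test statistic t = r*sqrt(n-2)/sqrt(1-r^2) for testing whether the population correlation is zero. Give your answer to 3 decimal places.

t = r·√(n−2) / √(1−r²) with r = 0.78, n = 7
  = 0.78·√5 / √(1 − 0.6084)
  = 0.78·2.236068 / 0.625780
  = 1.744133 / 0.625780 = 2.787

2.787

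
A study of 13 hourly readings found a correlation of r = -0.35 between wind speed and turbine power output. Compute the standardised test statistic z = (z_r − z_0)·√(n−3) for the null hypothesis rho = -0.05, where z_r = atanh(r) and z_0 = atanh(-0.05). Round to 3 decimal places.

-0.997

Fisher z: atanh(-0.35) = -0.365444, atanh(-0.05) = -0.050042
z = (z_r − z_0)·√(n−3) = (-0.365444 − (-0.050042))·√10 = -0.315402 · 3.162278 = -0.997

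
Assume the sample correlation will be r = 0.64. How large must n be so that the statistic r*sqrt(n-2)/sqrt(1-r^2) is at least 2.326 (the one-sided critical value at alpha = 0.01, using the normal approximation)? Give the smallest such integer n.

10

r√(n−2)/√(1−r²) ≥ 2.326  ⇔  n−2 ≥ (2.326)²·(1−r²)/r²
(1−r²)/r² = (1−0.4096)/0.4096 = 1.4414
n ≥ 2 + 5.410276·1.4414 = 2 + 7.7984 = 9.7984
⌈9.7984⌉ = 10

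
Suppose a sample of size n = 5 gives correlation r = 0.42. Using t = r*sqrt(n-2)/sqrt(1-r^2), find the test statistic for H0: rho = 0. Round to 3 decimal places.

0.802

t = r·√(n−2) / √(1−r²) with r = 0.42, n = 5
  = 0.42·√3 / √(1 − 0.1764)
  = 0.42·1.732051 / 0.907524
  = 0.727461 / 0.907524 = 0.802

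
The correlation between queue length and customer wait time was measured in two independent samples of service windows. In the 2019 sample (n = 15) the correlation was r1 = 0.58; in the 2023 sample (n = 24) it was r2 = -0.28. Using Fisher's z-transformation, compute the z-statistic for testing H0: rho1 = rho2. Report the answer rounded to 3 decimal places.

z1 = atanh(0.58) = 0.662463,  z2 = atanh(-0.28) = -0.287682
SE = √(1/(n1−3) + 1/(n2−3)) = √(1/12 + 1/21) = √(0.0833333 + 0.0476190) = √0.1309523 = 0.361873
z = (z1 − z2)/SE = (0.662463 − (-0.287682)) / 0.361873 = 0.950145 / 0.361873 = 2.626

2.626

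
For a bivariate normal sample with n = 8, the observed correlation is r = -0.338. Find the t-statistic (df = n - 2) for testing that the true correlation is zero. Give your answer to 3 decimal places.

1 − r² = 1 − 0.114244 = 0.885756;  √(1−r²) = 0.941146
√(n−2) = √6 = 2.449490
t = r·√(n−2)/√(1−r²) = -0.338 · 2.449490 / 0.941146 = -0.880

-0.880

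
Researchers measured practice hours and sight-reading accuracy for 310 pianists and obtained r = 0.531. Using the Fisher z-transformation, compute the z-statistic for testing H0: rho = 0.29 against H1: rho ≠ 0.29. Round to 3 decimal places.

z_r = atanh(0.531) = 0.591537,  z_0 = atanh(0.29) = 0.298566
SE = 1/√(n−3) = 1/√307 = 0.057073
z = (z_r − z_0)/SE = (0.591537 − 0.298566) / 0.057073 = 0.292971 / 0.057073 = 5.133

5.133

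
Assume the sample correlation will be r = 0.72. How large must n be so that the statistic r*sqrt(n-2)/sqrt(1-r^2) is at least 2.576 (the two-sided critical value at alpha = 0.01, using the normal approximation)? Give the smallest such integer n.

9

Need r·√(n−2)/√(1−r²) ≥ 2.576
√(n−2) ≥ 2.576·√(1−0.5184) / 0.72 = 2.576·0.693974 / 0.72 = 2.4829
n−2 ≥ 6.1648  ⇒  n ≥ 8.1648
Smallest integer n = 9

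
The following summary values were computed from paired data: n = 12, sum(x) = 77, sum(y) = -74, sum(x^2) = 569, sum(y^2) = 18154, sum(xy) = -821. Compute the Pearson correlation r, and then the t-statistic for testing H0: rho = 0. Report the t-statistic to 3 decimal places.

-0.997

S_xy = nΣxy − ΣxΣy = 12·(-821) − 77·(-74) = -9852 − (-5698) = -4154
S_xx = nΣx² − (Σx)² = 12·569 − 77² = 6828 − 5929 = 899
S_yy = nΣy² − (Σy)² = 12·18154 − (-74)² = 217848 − 5476 = 212372
r = S_xy / √(S_xx·S_yy) = -4154 / √(899·212372) = -4154 / √190922428 = -4154 / 13817.4682 = -0.3006
t = r·√(n−2)/√(1−r²) = -0.3006·√10 / √(1−0.090360) = -0.950581 / 0.953750 = -0.997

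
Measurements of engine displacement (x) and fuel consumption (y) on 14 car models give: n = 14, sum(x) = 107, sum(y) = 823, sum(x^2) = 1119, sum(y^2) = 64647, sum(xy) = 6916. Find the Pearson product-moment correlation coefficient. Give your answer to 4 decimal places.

Numerator: nΣxy − (Σx)(Σy) = 14·6916 − (107)(823) = 8763
Denominator: √[(nΣx²−(Σx)²)(nΣy²−(Σy)²)]
  nΣx²−(Σx)² = 14·1119 − 11449 = 4217;  nΣy²−(Σy)² = 14·64647 − 677329 = 227729
  √(4217·227729) = √960333193 = 30989.2432
r = 8763 / 30989.2432 = 0.2828

0.2828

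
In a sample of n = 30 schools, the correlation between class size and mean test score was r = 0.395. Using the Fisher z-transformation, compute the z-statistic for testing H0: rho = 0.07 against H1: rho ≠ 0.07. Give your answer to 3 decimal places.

1.806

Fisher z: atanh(0.395) = 0.417711, atanh(0.07) = 0.070115
z = (z_r − z_0)·√(n−3) = (0.417711 − 0.070115)·√27 = 0.347596 · 5.196152 = 1.806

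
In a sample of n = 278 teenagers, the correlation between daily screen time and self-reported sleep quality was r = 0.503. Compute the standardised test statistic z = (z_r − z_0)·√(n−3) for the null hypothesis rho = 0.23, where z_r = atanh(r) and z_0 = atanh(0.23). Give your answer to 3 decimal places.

5.292

Fisher z: atanh(0.503) = 0.553314, atanh(0.23) = 0.234189
z = (z_r − z_0)·√(n−3) = (0.553314 − 0.234189)·√275 = 0.319125 · 16.583124 = 5.292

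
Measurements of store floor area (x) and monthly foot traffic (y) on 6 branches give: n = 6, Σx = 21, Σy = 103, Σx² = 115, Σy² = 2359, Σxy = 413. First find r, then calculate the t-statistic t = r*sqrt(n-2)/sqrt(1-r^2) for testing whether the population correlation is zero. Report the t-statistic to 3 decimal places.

Numerator: nΣxy − (Σx)(Σy) = 6·413 − (21)(103) = 315
Denominator: √[(nΣx²−(Σx)²)(nΣy²−(Σy)²)]
  nΣx²−(Σx)² = 6·115 − 441 = 249;  nΣy²−(Σy)² = 6·2359 − 10609 = 3545
  √(249·3545) = √882705 = 939.5238
r = 315 / 939.5238 = 0.3353
t = r·√(n−2)/√(1−r²) = 0.3353·√4 / √(1−0.112426) = 0.670600 / 0.942111 = 0.712

0.712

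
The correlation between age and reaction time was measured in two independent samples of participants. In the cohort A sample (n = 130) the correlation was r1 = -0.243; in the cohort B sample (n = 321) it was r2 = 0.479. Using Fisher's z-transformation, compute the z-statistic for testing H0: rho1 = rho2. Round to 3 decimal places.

z1 = atanh(-0.243) = -0.247960,  z2 = atanh(0.479) = 0.521686
SE = √(1/(n1−3) + 1/(n2−3)) = √(1/127 + 1/318) = √(0.0078740 + 0.0031447) = √0.0110187 = 0.104970
z = (z1 − z2)/SE = (-0.247960 − 0.521686) / 0.104970 = -0.769646 / 0.104970 = -7.332

-7.332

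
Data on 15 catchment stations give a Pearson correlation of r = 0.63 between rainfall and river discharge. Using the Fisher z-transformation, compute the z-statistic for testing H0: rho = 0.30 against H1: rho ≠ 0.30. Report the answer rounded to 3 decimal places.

1.496

Fisher z: atanh(0.63) = 0.741416, atanh(0.30) = 0.309520
z = (z_r − z_0)·√(n−3) = (0.741416 − 0.309520)·√12 = 0.431896 · 3.464102 = 1.496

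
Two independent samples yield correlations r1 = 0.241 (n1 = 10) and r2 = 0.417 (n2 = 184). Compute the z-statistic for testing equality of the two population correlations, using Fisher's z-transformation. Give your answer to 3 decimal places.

Fisher z-transforms: z1 = atanh(0.241) = 0.245836, z2 = atanh(0.417) = 0.444055; difference d = -0.198219
Var(d) = 1/7 + 1/181 = 0.1428571 + 0.0055249 = 0.1483820
z = d/√Var(d) = -0.198219 / √0.1483820 = -0.198219 / 0.385204 = -0.515

-0.515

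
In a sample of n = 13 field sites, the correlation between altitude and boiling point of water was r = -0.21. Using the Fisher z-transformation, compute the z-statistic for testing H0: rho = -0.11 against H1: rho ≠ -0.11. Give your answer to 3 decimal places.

Fisher z: atanh(-0.21) = -0.213171, atanh(-0.11) = -0.110447
z = (z_r − z_0)·√(n−3) = (-0.213171 − (-0.110447))·√10 = -0.102724 · 3.162278 = -0.325

-0.325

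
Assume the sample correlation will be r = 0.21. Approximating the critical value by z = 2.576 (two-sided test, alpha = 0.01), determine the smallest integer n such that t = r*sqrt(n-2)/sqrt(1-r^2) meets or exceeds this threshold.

146

r√(n−2)/√(1−r²) ≥ 2.576  ⇔  n−2 ≥ (2.576)²·(1−r²)/r²
(1−r²)/r² = (1−0.0441)/0.0441 = 21.6757
n ≥ 2 + 6.635776·21.6757 = 2 + 143.8351 = 145.8351
⌈145.8351⌉ = 146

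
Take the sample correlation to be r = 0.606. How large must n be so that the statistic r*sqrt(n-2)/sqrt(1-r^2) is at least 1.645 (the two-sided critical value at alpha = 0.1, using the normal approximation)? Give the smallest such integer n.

r√(n−2)/√(1−r²) ≥ 1.645  ⇔  n−2 ≥ (1.645)²·(1−r²)/r²
(1−r²)/r² = (1−0.367236)/0.367236 = 1.7230
n ≥ 2 + 2.706025·1.7230 = 2 + 4.6625 = 6.6625
⌈6.6625⌉ = 7

7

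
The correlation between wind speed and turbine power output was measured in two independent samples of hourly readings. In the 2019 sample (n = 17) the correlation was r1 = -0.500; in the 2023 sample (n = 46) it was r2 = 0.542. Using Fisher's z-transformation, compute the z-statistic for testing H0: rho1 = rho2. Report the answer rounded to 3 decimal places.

-3.758

Fisher z-transforms: z1 = atanh(-0.500) = -0.549306, z2 = atanh(0.542) = 0.606983; difference d = -1.156289
Var(d) = 1/14 + 1/43 = 0.0714286 + 0.0232558 = 0.0946844
z = d/√Var(d) = -1.156289 / √0.0946844 = -1.156289 / 0.307708 = -3.758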